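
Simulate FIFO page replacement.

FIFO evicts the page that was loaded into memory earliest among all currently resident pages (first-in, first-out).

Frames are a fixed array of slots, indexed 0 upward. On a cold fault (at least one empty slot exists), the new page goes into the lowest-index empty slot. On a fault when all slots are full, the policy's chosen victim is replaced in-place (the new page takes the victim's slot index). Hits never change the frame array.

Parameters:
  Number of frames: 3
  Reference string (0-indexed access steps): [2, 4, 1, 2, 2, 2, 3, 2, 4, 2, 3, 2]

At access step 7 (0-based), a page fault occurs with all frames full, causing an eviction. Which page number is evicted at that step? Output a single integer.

Step 0: ref 2 -> FAULT, frames=[2,-,-]
Step 1: ref 4 -> FAULT, frames=[2,4,-]
Step 2: ref 1 -> FAULT, frames=[2,4,1]
Step 3: ref 2 -> HIT, frames=[2,4,1]
Step 4: ref 2 -> HIT, frames=[2,4,1]
Step 5: ref 2 -> HIT, frames=[2,4,1]
Step 6: ref 3 -> FAULT, evict 2, frames=[3,4,1]
Step 7: ref 2 -> FAULT, evict 4, frames=[3,2,1]
At step 7: evicted page 4

Answer: 4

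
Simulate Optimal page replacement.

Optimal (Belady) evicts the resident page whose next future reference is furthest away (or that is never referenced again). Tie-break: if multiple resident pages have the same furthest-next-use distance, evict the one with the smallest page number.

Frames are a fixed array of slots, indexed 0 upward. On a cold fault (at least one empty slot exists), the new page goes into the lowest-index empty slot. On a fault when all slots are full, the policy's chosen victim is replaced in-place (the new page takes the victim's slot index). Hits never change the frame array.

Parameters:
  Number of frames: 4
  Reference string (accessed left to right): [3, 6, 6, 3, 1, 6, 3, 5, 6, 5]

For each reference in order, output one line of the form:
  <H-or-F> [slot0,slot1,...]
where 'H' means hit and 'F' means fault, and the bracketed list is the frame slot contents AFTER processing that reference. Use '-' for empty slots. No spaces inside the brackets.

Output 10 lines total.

F [3,-,-,-]
F [3,6,-,-]
H [3,6,-,-]
H [3,6,-,-]
F [3,6,1,-]
H [3,6,1,-]
H [3,6,1,-]
F [3,6,1,5]
H [3,6,1,5]
H [3,6,1,5]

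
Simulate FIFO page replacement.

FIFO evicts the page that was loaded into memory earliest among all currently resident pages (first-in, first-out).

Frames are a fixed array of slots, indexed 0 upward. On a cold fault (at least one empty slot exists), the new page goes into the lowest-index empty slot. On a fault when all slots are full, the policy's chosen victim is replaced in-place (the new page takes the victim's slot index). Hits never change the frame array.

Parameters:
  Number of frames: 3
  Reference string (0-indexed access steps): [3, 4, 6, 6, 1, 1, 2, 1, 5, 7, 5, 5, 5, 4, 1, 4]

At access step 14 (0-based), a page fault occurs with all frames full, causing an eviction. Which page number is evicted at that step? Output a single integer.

Step 0: ref 3 -> FAULT, frames=[3,-,-]
Step 1: ref 4 -> FAULT, frames=[3,4,-]
Step 2: ref 6 -> FAULT, frames=[3,4,6]
Step 3: ref 6 -> HIT, frames=[3,4,6]
Step 4: ref 1 -> FAULT, evict 3, frames=[1,4,6]
Step 5: ref 1 -> HIT, frames=[1,4,6]
Step 6: ref 2 -> FAULT, evict 4, frames=[1,2,6]
Step 7: ref 1 -> HIT, frames=[1,2,6]
Step 8: ref 5 -> FAULT, evict 6, frames=[1,2,5]
Step 9: ref 7 -> FAULT, evict 1, frames=[7,2,5]
Step 10: ref 5 -> HIT, frames=[7,2,5]
Step 11: ref 5 -> HIT, frames=[7,2,5]
Step 12: ref 5 -> HIT, frames=[7,2,5]
Step 13: ref 4 -> FAULT, evict 2, frames=[7,4,5]
Step 14: ref 1 -> FAULT, evict 5, frames=[7,4,1]
At step 14: evicted page 5

Answer: 5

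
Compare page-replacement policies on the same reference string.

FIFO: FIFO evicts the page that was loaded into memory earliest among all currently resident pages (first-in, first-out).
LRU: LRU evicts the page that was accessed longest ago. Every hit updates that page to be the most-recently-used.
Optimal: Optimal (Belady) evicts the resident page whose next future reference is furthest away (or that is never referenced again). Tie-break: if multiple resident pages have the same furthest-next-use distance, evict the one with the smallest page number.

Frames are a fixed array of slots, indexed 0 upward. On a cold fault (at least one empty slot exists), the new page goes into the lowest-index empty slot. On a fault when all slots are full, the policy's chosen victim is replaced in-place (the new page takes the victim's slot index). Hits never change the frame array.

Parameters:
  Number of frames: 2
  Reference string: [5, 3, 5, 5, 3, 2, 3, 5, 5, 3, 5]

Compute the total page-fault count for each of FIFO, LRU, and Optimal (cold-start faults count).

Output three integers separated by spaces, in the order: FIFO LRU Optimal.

--- FIFO ---
  step 0: ref 5 -> FAULT, frames=[5,-] (faults so far: 1)
  step 1: ref 3 -> FAULT, frames=[5,3] (faults so far: 2)
  step 2: ref 5 -> HIT, frames=[5,3] (faults so far: 2)
  step 3: ref 5 -> HIT, frames=[5,3] (faults so far: 2)
  step 4: ref 3 -> HIT, frames=[5,3] (faults so far: 2)
  step 5: ref 2 -> FAULT, evict 5, frames=[2,3] (faults so far: 3)
  step 6: ref 3 -> HIT, frames=[2,3] (faults so far: 3)
  step 7: ref 5 -> FAULT, evict 3, frames=[2,5] (faults so far: 4)
  step 8: ref 5 -> HIT, frames=[2,5] (faults so far: 4)
  step 9: ref 3 -> FAULT, evict 2, frames=[3,5] (faults so far: 5)
  step 10: ref 5 -> HIT, frames=[3,5] (faults so far: 5)
  FIFO total faults: 5
--- LRU ---
  step 0: ref 5 -> FAULT, frames=[5,-] (faults so far: 1)
  step 1: ref 3 -> FAULT, frames=[5,3] (faults so far: 2)
  step 2: ref 5 -> HIT, frames=[5,3] (faults so far: 2)
  step 3: ref 5 -> HIT, frames=[5,3] (faults so far: 2)
  step 4: ref 3 -> HIT, frames=[5,3] (faults so far: 2)
  step 5: ref 2 -> FAULT, evict 5, frames=[2,3] (faults so far: 3)
  step 6: ref 3 -> HIT, frames=[2,3] (faults so far: 3)
  step 7: ref 5 -> FAULT, evict 2, frames=[5,3] (faults so far: 4)
  step 8: ref 5 -> HIT, frames=[5,3] (faults so far: 4)
  step 9: ref 3 -> HIT, frames=[5,3] (faults so far: 4)
  step 10: ref 5 -> HIT, frames=[5,3] (faults so far: 4)
  LRU total faults: 4
--- Optimal ---
  step 0: ref 5 -> FAULT, frames=[5,-] (faults so far: 1)
  step 1: ref 3 -> FAULT, frames=[5,3] (faults so far: 2)
  step 2: ref 5 -> HIT, frames=[5,3] (faults so far: 2)
  step 3: ref 5 -> HIT, frames=[5,3] (faults so far: 2)
  step 4: ref 3 -> HIT, frames=[5,3] (faults so far: 2)
  step 5: ref 2 -> FAULT, evict 5, frames=[2,3] (faults so far: 3)
  step 6: ref 3 -> HIT, frames=[2,3] (faults so far: 3)
  step 7: ref 5 -> FAULT, evict 2, frames=[5,3] (faults so far: 4)
  step 8: ref 5 -> HIT, frames=[5,3] (faults so far: 4)
  step 9: ref 3 -> HIT, frames=[5,3] (faults so far: 4)
  step 10: ref 5 -> HIT, frames=[5,3] (faults so far: 4)
  Optimal total faults: 4

Answer: 5 4 4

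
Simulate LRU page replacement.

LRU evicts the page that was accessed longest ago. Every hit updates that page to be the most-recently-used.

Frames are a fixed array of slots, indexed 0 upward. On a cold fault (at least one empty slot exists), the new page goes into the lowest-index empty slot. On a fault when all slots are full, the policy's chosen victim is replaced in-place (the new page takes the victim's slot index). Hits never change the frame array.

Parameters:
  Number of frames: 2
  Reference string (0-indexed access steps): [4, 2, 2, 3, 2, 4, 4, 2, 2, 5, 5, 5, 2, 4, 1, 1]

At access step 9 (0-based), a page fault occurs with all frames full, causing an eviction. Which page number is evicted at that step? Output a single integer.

Step 0: ref 4 -> FAULT, frames=[4,-]
Step 1: ref 2 -> FAULT, frames=[4,2]
Step 2: ref 2 -> HIT, frames=[4,2]
Step 3: ref 3 -> FAULT, evict 4, frames=[3,2]
Step 4: ref 2 -> HIT, frames=[3,2]
Step 5: ref 4 -> FAULT, evict 3, frames=[4,2]
Step 6: ref 4 -> HIT, frames=[4,2]
Step 7: ref 2 -> HIT, frames=[4,2]
Step 8: ref 2 -> HIT, frames=[4,2]
Step 9: ref 5 -> FAULT, evict 4, frames=[5,2]
At step 9: evicted page 4

Answer: 4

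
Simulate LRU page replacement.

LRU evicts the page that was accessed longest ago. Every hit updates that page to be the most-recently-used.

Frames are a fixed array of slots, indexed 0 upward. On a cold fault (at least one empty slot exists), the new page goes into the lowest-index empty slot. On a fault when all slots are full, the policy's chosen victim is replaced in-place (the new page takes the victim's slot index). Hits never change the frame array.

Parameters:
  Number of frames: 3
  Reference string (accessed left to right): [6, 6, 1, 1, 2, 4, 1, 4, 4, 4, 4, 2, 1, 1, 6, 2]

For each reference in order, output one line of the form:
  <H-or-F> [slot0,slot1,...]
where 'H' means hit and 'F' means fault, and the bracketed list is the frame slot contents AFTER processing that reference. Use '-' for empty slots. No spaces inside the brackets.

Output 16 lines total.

F [6,-,-]
H [6,-,-]
F [6,1,-]
H [6,1,-]
F [6,1,2]
F [4,1,2]
H [4,1,2]
H [4,1,2]
H [4,1,2]
H [4,1,2]
H [4,1,2]
H [4,1,2]
H [4,1,2]
H [4,1,2]
F [6,1,2]
H [6,1,2]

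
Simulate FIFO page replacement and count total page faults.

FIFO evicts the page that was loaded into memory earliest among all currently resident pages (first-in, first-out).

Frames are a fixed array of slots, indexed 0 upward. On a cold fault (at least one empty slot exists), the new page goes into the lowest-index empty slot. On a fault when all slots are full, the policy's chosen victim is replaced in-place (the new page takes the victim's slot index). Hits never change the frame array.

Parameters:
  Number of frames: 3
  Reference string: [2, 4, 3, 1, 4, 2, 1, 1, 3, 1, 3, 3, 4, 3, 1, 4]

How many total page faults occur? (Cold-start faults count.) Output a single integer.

Answer: 8

Derivation:
Step 0: ref 2 → FAULT, frames=[2,-,-]
Step 1: ref 4 → FAULT, frames=[2,4,-]
Step 2: ref 3 → FAULT, frames=[2,4,3]
Step 3: ref 1 → FAULT (evict 2), frames=[1,4,3]
Step 4: ref 4 → HIT, frames=[1,4,3]
Step 5: ref 2 → FAULT (evict 4), frames=[1,2,3]
Step 6: ref 1 → HIT, frames=[1,2,3]
Step 7: ref 1 → HIT, frames=[1,2,3]
Step 8: ref 3 → HIT, frames=[1,2,3]
Step 9: ref 1 → HIT, frames=[1,2,3]
Step 10: ref 3 → HIT, frames=[1,2,3]
Step 11: ref 3 → HIT, frames=[1,2,3]
Step 12: ref 4 → FAULT (evict 3), frames=[1,2,4]
Step 13: ref 3 → FAULT (evict 1), frames=[3,2,4]
Step 14: ref 1 → FAULT (evict 2), frames=[3,1,4]
Step 15: ref 4 → HIT, frames=[3,1,4]
Total faults: 8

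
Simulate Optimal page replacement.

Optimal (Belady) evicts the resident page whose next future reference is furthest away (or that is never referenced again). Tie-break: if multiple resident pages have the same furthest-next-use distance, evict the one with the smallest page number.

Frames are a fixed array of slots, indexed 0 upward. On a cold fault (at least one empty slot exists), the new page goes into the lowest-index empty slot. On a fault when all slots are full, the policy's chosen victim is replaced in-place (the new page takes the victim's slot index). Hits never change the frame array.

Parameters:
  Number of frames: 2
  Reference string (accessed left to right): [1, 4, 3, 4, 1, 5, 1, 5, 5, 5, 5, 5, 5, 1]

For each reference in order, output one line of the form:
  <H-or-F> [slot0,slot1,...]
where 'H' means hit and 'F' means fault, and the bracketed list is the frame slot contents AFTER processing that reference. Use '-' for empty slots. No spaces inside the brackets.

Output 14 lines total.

F [1,-]
F [1,4]
F [3,4]
H [3,4]
F [1,4]
F [1,5]
H [1,5]
H [1,5]
H [1,5]
H [1,5]
H [1,5]
H [1,5]
H [1,5]
H [1,5]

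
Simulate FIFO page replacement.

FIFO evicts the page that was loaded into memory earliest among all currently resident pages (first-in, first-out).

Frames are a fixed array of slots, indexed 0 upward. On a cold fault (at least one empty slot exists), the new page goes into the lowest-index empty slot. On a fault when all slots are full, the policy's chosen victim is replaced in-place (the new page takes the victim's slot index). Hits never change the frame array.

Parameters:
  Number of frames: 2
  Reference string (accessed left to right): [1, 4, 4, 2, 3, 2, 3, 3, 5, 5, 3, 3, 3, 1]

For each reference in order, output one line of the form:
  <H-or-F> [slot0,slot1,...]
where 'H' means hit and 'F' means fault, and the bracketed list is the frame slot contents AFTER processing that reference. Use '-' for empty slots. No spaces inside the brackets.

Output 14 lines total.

F [1,-]
F [1,4]
H [1,4]
F [2,4]
F [2,3]
H [2,3]
H [2,3]
H [2,3]
F [5,3]
H [5,3]
H [5,3]
H [5,3]
H [5,3]
F [5,1]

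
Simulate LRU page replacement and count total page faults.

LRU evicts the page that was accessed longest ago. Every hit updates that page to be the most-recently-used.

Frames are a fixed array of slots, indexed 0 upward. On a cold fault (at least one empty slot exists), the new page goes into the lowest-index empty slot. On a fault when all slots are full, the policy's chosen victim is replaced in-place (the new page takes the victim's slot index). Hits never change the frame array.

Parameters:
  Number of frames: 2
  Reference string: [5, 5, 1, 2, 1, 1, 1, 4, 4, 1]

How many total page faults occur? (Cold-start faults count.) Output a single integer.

Answer: 4

Derivation:
Step 0: ref 5 → FAULT, frames=[5,-]
Step 1: ref 5 → HIT, frames=[5,-]
Step 2: ref 1 → FAULT, frames=[5,1]
Step 3: ref 2 → FAULT (evict 5), frames=[2,1]
Step 4: ref 1 → HIT, frames=[2,1]
Step 5: ref 1 → HIT, frames=[2,1]
Step 6: ref 1 → HIT, frames=[2,1]
Step 7: ref 4 → FAULT (evict 2), frames=[4,1]
Step 8: ref 4 → HIT, frames=[4,1]
Step 9: ref 1 → HIT, frames=[4,1]
Total faults: 4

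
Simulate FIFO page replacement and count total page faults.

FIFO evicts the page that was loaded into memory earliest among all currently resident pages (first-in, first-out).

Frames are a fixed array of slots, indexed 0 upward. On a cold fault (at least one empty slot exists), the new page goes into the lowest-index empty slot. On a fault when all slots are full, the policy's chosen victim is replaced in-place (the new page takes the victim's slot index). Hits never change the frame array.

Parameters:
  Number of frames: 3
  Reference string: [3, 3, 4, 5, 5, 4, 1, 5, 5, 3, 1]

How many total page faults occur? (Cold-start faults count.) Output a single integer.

Answer: 5

Derivation:
Step 0: ref 3 → FAULT, frames=[3,-,-]
Step 1: ref 3 → HIT, frames=[3,-,-]
Step 2: ref 4 → FAULT, frames=[3,4,-]
Step 3: ref 5 → FAULT, frames=[3,4,5]
Step 4: ref 5 → HIT, frames=[3,4,5]
Step 5: ref 4 → HIT, frames=[3,4,5]
Step 6: ref 1 → FAULT (evict 3), frames=[1,4,5]
Step 7: ref 5 → HIT, frames=[1,4,5]
Step 8: ref 5 → HIT, frames=[1,4,5]
Step 9: ref 3 → FAULT (evict 4), frames=[1,3,5]
Step 10: ref 1 → HIT, frames=[1,3,5]
Total faults: 5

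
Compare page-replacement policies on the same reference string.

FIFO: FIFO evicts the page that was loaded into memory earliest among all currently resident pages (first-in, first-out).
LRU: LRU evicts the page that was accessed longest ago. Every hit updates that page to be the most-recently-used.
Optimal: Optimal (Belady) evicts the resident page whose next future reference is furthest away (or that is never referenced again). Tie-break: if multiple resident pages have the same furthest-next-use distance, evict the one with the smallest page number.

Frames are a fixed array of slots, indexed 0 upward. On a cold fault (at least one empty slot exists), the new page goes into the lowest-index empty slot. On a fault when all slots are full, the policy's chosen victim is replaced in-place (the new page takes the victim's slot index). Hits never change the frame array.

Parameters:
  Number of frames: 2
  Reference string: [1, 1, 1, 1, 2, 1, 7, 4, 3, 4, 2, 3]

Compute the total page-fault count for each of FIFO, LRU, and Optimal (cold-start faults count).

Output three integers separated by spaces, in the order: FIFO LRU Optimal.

Answer: 6 7 6

Derivation:
--- FIFO ---
  step 0: ref 1 -> FAULT, frames=[1,-] (faults so far: 1)
  step 1: ref 1 -> HIT, frames=[1,-] (faults so far: 1)
  step 2: ref 1 -> HIT, frames=[1,-] (faults so far: 1)
  step 3: ref 1 -> HIT, frames=[1,-] (faults so far: 1)
  step 4: ref 2 -> FAULT, frames=[1,2] (faults so far: 2)
  step 5: ref 1 -> HIT, frames=[1,2] (faults so far: 2)
  step 6: ref 7 -> FAULT, evict 1, frames=[7,2] (faults so far: 3)
  step 7: ref 4 -> FAULT, evict 2, frames=[7,4] (faults so far: 4)
  step 8: ref 3 -> FAULT, evict 7, frames=[3,4] (faults so far: 5)
  step 9: ref 4 -> HIT, frames=[3,4] (faults so far: 5)
  step 10: ref 2 -> FAULT, evict 4, frames=[3,2] (faults so far: 6)
  step 11: ref 3 -> HIT, frames=[3,2] (faults so far: 6)
  FIFO total faults: 6
--- LRU ---
  step 0: ref 1 -> FAULT, frames=[1,-] (faults so far: 1)
  step 1: ref 1 -> HIT, frames=[1,-] (faults so far: 1)
  step 2: ref 1 -> HIT, frames=[1,-] (faults so far: 1)
  step 3: ref 1 -> HIT, frames=[1,-] (faults so far: 1)
  step 4: ref 2 -> FAULT, frames=[1,2] (faults so far: 2)
  step 5: ref 1 -> HIT, frames=[1,2] (faults so far: 2)
  step 6: ref 7 -> FAULT, evict 2, frames=[1,7] (faults so far: 3)
  step 7: ref 4 -> FAULT, evict 1, frames=[4,7] (faults so far: 4)
  step 8: ref 3 -> FAULT, evict 7, frames=[4,3] (faults so far: 5)
  step 9: ref 4 -> HIT, frames=[4,3] (faults so far: 5)
  step 10: ref 2 -> FAULT, evict 3, frames=[4,2] (faults so far: 6)
  step 11: ref 3 -> FAULT, evict 4, frames=[3,2] (faults so far: 7)
  LRU total faults: 7
--- Optimal ---
  step 0: ref 1 -> FAULT, frames=[1,-] (faults so far: 1)
  step 1: ref 1 -> HIT, frames=[1,-] (faults so far: 1)
  step 2: ref 1 -> HIT, frames=[1,-] (faults so far: 1)
  step 3: ref 1 -> HIT, frames=[1,-] (faults so far: 1)
  step 4: ref 2 -> FAULT, frames=[1,2] (faults so far: 2)
  step 5: ref 1 -> HIT, frames=[1,2] (faults so far: 2)
  step 6: ref 7 -> FAULT, evict 1, frames=[7,2] (faults so far: 3)
  step 7: ref 4 -> FAULT, evict 7, frames=[4,2] (faults so far: 4)
  step 8: ref 3 -> FAULT, evict 2, frames=[4,3] (faults so far: 5)
  step 9: ref 4 -> HIT, frames=[4,3] (faults so far: 5)
  step 10: ref 2 -> FAULT, evict 4, frames=[2,3] (faults so far: 6)
  step 11: ref 3 -> HIT, frames=[2,3] (faults so far: 6)
  Optimal total faults: 6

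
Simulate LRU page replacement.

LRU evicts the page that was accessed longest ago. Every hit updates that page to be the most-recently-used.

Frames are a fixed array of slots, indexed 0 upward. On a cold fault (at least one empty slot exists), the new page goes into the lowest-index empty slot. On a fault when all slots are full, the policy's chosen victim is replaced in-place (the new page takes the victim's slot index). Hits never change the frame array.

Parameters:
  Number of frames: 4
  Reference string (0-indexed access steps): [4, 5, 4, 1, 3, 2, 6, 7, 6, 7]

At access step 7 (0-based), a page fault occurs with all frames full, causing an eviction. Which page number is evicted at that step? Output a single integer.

Answer: 1

Derivation:
Step 0: ref 4 -> FAULT, frames=[4,-,-,-]
Step 1: ref 5 -> FAULT, frames=[4,5,-,-]
Step 2: ref 4 -> HIT, frames=[4,5,-,-]
Step 3: ref 1 -> FAULT, frames=[4,5,1,-]
Step 4: ref 3 -> FAULT, frames=[4,5,1,3]
Step 5: ref 2 -> FAULT, evict 5, frames=[4,2,1,3]
Step 6: ref 6 -> FAULT, evict 4, frames=[6,2,1,3]
Step 7: ref 7 -> FAULT, evict 1, frames=[6,2,7,3]
At step 7: evicted page 1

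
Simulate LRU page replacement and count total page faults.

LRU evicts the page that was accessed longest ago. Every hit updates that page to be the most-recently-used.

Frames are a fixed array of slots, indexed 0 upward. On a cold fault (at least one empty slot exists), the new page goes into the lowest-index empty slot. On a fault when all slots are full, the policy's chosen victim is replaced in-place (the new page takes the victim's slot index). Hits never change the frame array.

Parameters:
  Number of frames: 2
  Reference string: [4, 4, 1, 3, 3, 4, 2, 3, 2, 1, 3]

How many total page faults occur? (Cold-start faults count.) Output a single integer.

Answer: 8

Derivation:
Step 0: ref 4 → FAULT, frames=[4,-]
Step 1: ref 4 → HIT, frames=[4,-]
Step 2: ref 1 → FAULT, frames=[4,1]
Step 3: ref 3 → FAULT (evict 4), frames=[3,1]
Step 4: ref 3 → HIT, frames=[3,1]
Step 5: ref 4 → FAULT (evict 1), frames=[3,4]
Step 6: ref 2 → FAULT (evict 3), frames=[2,4]
Step 7: ref 3 → FAULT (evict 4), frames=[2,3]
Step 8: ref 2 → HIT, frames=[2,3]
Step 9: ref 1 → FAULT (evict 3), frames=[2,1]
Step 10: ref 3 → FAULT (evict 2), frames=[3,1]
Total faults: 8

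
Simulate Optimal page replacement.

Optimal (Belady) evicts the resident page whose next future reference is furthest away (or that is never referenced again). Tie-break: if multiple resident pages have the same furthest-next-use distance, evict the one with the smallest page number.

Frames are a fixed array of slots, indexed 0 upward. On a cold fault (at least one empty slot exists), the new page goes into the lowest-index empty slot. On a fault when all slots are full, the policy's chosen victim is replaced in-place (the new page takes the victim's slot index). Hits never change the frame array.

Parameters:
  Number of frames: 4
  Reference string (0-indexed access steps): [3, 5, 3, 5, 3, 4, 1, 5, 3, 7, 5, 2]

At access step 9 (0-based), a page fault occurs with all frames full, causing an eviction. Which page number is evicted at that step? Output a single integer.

Answer: 1

Derivation:
Step 0: ref 3 -> FAULT, frames=[3,-,-,-]
Step 1: ref 5 -> FAULT, frames=[3,5,-,-]
Step 2: ref 3 -> HIT, frames=[3,5,-,-]
Step 3: ref 5 -> HIT, frames=[3,5,-,-]
Step 4: ref 3 -> HIT, frames=[3,5,-,-]
Step 5: ref 4 -> FAULT, frames=[3,5,4,-]
Step 6: ref 1 -> FAULT, frames=[3,5,4,1]
Step 7: ref 5 -> HIT, frames=[3,5,4,1]
Step 8: ref 3 -> HIT, frames=[3,5,4,1]
Step 9: ref 7 -> FAULT, evict 1, frames=[3,5,4,7]
At step 9: evicted page 1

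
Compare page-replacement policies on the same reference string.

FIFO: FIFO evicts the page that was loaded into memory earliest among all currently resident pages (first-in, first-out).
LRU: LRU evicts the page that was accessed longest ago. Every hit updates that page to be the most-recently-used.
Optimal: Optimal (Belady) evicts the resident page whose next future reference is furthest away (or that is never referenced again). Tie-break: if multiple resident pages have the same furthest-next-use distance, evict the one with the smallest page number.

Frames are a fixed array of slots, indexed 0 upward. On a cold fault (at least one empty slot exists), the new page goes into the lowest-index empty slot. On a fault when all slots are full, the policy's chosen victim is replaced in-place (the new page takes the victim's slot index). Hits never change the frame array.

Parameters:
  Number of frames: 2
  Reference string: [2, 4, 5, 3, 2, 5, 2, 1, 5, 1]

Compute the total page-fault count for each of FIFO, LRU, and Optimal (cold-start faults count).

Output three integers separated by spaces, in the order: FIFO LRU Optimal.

--- FIFO ---
  step 0: ref 2 -> FAULT, frames=[2,-] (faults so far: 1)
  step 1: ref 4 -> FAULT, frames=[2,4] (faults so far: 2)
  step 2: ref 5 -> FAULT, evict 2, frames=[5,4] (faults so far: 3)
  step 3: ref 3 -> FAULT, evict 4, frames=[5,3] (faults so far: 4)
  step 4: ref 2 -> FAULT, evict 5, frames=[2,3] (faults so far: 5)
  step 5: ref 5 -> FAULT, evict 3, frames=[2,5] (faults so far: 6)
  step 6: ref 2 -> HIT, frames=[2,5] (faults so far: 6)
  step 7: ref 1 -> FAULT, evict 2, frames=[1,5] (faults so far: 7)
  step 8: ref 5 -> HIT, frames=[1,5] (faults so far: 7)
  step 9: ref 1 -> HIT, frames=[1,5] (faults so far: 7)
  FIFO total faults: 7
--- LRU ---
  step 0: ref 2 -> FAULT, frames=[2,-] (faults so far: 1)
  step 1: ref 4 -> FAULT, frames=[2,4] (faults so far: 2)
  step 2: ref 5 -> FAULT, evict 2, frames=[5,4] (faults so far: 3)
  step 3: ref 3 -> FAULT, evict 4, frames=[5,3] (faults so far: 4)
  step 4: ref 2 -> FAULT, evict 5, frames=[2,3] (faults so far: 5)
  step 5: ref 5 -> FAULT, evict 3, frames=[2,5] (faults so far: 6)
  step 6: ref 2 -> HIT, frames=[2,5] (faults so far: 6)
  step 7: ref 1 -> FAULT, evict 5, frames=[2,1] (faults so far: 7)
  step 8: ref 5 -> FAULT, evict 2, frames=[5,1] (faults so far: 8)
  step 9: ref 1 -> HIT, frames=[5,1] (faults so far: 8)
  LRU total faults: 8
--- Optimal ---
  step 0: ref 2 -> FAULT, frames=[2,-] (faults so far: 1)
  step 1: ref 4 -> FAULT, frames=[2,4] (faults so far: 2)
  step 2: ref 5 -> FAULT, evict 4, frames=[2,5] (faults so far: 3)
  step 3: ref 3 -> FAULT, evict 5, frames=[2,3] (faults so far: 4)
  step 4: ref 2 -> HIT, frames=[2,3] (faults so far: 4)
  step 5: ref 5 -> FAULT, evict 3, frames=[2,5] (faults so far: 5)
  step 6: ref 2 -> HIT, frames=[2,5] (faults so far: 5)
  step 7: ref 1 -> FAULT, evict 2, frames=[1,5] (faults so far: 6)
  step 8: ref 5 -> HIT, frames=[1,5] (faults so far: 6)
  step 9: ref 1 -> HIT, frames=[1,5] (faults so far: 6)
  Optimal total faults: 6

Answer: 7 8 6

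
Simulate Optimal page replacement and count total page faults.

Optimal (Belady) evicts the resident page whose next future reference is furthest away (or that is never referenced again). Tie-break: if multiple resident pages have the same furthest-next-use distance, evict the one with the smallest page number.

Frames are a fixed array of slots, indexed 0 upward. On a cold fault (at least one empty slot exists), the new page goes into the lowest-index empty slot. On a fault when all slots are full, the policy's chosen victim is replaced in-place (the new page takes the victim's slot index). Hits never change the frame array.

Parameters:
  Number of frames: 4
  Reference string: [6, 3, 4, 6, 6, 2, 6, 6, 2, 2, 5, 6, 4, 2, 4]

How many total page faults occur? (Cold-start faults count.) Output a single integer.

Answer: 5

Derivation:
Step 0: ref 6 → FAULT, frames=[6,-,-,-]
Step 1: ref 3 → FAULT, frames=[6,3,-,-]
Step 2: ref 4 → FAULT, frames=[6,3,4,-]
Step 3: ref 6 → HIT, frames=[6,3,4,-]
Step 4: ref 6 → HIT, frames=[6,3,4,-]
Step 5: ref 2 → FAULT, frames=[6,3,4,2]
Step 6: ref 6 → HIT, frames=[6,3,4,2]
Step 7: ref 6 → HIT, frames=[6,3,4,2]
Step 8: ref 2 → HIT, frames=[6,3,4,2]
Step 9: ref 2 → HIT, frames=[6,3,4,2]
Step 10: ref 5 → FAULT (evict 3), frames=[6,5,4,2]
Step 11: ref 6 → HIT, frames=[6,5,4,2]
Step 12: ref 4 → HIT, frames=[6,5,4,2]
Step 13: ref 2 → HIT, frames=[6,5,4,2]
Step 14: ref 4 → HIT, frames=[6,5,4,2]
Total faults: 5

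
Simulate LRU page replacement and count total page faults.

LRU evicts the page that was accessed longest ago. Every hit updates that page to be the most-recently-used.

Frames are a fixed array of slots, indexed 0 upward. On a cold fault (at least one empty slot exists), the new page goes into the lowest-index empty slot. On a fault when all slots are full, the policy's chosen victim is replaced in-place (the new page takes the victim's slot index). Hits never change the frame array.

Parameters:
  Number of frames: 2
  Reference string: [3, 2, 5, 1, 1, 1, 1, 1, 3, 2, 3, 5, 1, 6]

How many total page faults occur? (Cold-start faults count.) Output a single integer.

Step 0: ref 3 → FAULT, frames=[3,-]
Step 1: ref 2 → FAULT, frames=[3,2]
Step 2: ref 5 → FAULT (evict 3), frames=[5,2]
Step 3: ref 1 → FAULT (evict 2), frames=[5,1]
Step 4: ref 1 → HIT, frames=[5,1]
Step 5: ref 1 → HIT, frames=[5,1]
Step 6: ref 1 → HIT, frames=[5,1]
Step 7: ref 1 → HIT, frames=[5,1]
Step 8: ref 3 → FAULT (evict 5), frames=[3,1]
Step 9: ref 2 → FAULT (evict 1), frames=[3,2]
Step 10: ref 3 → HIT, frames=[3,2]
Step 11: ref 5 → FAULT (evict 2), frames=[3,5]
Step 12: ref 1 → FAULT (evict 3), frames=[1,5]
Step 13: ref 6 → FAULT (evict 5), frames=[1,6]
Total faults: 9

Answer: 9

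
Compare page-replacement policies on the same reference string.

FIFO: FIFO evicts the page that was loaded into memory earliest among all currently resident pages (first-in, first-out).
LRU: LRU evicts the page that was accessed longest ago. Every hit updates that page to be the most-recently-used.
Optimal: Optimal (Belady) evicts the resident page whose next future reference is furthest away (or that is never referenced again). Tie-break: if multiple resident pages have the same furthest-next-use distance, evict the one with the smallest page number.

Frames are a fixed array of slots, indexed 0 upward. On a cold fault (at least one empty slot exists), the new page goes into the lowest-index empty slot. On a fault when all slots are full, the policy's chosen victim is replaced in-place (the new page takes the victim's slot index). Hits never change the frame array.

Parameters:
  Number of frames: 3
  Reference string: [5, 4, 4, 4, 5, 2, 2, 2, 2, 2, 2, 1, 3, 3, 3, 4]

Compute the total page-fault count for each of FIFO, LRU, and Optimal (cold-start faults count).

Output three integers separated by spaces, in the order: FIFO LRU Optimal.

Answer: 6 6 5

Derivation:
--- FIFO ---
  step 0: ref 5 -> FAULT, frames=[5,-,-] (faults so far: 1)
  step 1: ref 4 -> FAULT, frames=[5,4,-] (faults so far: 2)
  step 2: ref 4 -> HIT, frames=[5,4,-] (faults so far: 2)
  step 3: ref 4 -> HIT, frames=[5,4,-] (faults so far: 2)
  step 4: ref 5 -> HIT, frames=[5,4,-] (faults so far: 2)
  step 5: ref 2 -> FAULT, frames=[5,4,2] (faults so far: 3)
  step 6: ref 2 -> HIT, frames=[5,4,2] (faults so far: 3)
  step 7: ref 2 -> HIT, frames=[5,4,2] (faults so far: 3)
  step 8: ref 2 -> HIT, frames=[5,4,2] (faults so far: 3)
  step 9: ref 2 -> HIT, frames=[5,4,2] (faults so far: 3)
  step 10: ref 2 -> HIT, frames=[5,4,2] (faults so far: 3)
  step 11: ref 1 -> FAULT, evict 5, frames=[1,4,2] (faults so far: 4)
  step 12: ref 3 -> FAULT, evict 4, frames=[1,3,2] (faults so far: 5)
  step 13: ref 3 -> HIT, frames=[1,3,2] (faults so far: 5)
  step 14: ref 3 -> HIT, frames=[1,3,2] (faults so far: 5)
  step 15: ref 4 -> FAULT, evict 2, frames=[1,3,4] (faults so far: 6)
  FIFO total faults: 6
--- LRU ---
  step 0: ref 5 -> FAULT, frames=[5,-,-] (faults so far: 1)
  step 1: ref 4 -> FAULT, frames=[5,4,-] (faults so far: 2)
  step 2: ref 4 -> HIT, frames=[5,4,-] (faults so far: 2)
  step 3: ref 4 -> HIT, frames=[5,4,-] (faults so far: 2)
  step 4: ref 5 -> HIT, frames=[5,4,-] (faults so far: 2)
  step 5: ref 2 -> FAULT, frames=[5,4,2] (faults so far: 3)
  step 6: ref 2 -> HIT, frames=[5,4,2] (faults so far: 3)
  step 7: ref 2 -> HIT, frames=[5,4,2] (faults so far: 3)
  step 8: ref 2 -> HIT, frames=[5,4,2] (faults so far: 3)
  step 9: ref 2 -> HIT, frames=[5,4,2] (faults so far: 3)
  step 10: ref 2 -> HIT, frames=[5,4,2] (faults so far: 3)
  step 11: ref 1 -> FAULT, evict 4, frames=[5,1,2] (faults so far: 4)
  step 12: ref 3 -> FAULT, evict 5, frames=[3,1,2] (faults so far: 5)
  step 13: ref 3 -> HIT, frames=[3,1,2] (faults so far: 5)
  step 14: ref 3 -> HIT, frames=[3,1,2] (faults so far: 5)
  step 15: ref 4 -> FAULT, evict 2, frames=[3,1,4] (faults so far: 6)
  LRU total faults: 6
--- Optimal ---
  step 0: ref 5 -> FAULT, frames=[5,-,-] (faults so far: 1)
  step 1: ref 4 -> FAULT, frames=[5,4,-] (faults so far: 2)
  step 2: ref 4 -> HIT, frames=[5,4,-] (faults so far: 2)
  step 3: ref 4 -> HIT, frames=[5,4,-] (faults so far: 2)
  step 4: ref 5 -> HIT, frames=[5,4,-] (faults so far: 2)
  step 5: ref 2 -> FAULT, frames=[5,4,2] (faults so far: 3)
  step 6: ref 2 -> HIT, frames=[5,4,2] (faults so far: 3)
  step 7: ref 2 -> HIT, frames=[5,4,2] (faults so far: 3)
  step 8: ref 2 -> HIT, frames=[5,4,2] (faults so far: 3)
  step 9: ref 2 -> HIT, frames=[5,4,2] (faults so far: 3)
  step 10: ref 2 -> HIT, frames=[5,4,2] (faults so far: 3)
  step 11: ref 1 -> FAULT, evict 2, frames=[5,4,1] (faults so far: 4)
  step 12: ref 3 -> FAULT, evict 1, frames=[5,4,3] (faults so far: 5)
  step 13: ref 3 -> HIT, frames=[5,4,3] (faults so far: 5)
  step 14: ref 3 -> HIT, frames=[5,4,3] (faults so far: 5)
  step 15: ref 4 -> HIT, frames=[5,4,3] (faults so far: 5)
  Optimal total faults: 5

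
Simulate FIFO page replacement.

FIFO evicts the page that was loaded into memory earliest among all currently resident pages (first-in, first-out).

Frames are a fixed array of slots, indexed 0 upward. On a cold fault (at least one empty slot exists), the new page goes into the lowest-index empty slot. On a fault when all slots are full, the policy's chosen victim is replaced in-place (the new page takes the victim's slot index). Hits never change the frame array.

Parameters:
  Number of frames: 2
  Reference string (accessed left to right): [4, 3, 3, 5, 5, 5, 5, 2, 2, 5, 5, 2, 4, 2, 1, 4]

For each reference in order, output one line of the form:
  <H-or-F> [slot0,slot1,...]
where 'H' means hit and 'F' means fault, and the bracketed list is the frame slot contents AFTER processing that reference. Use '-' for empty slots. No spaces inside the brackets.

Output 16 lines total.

F [4,-]
F [4,3]
H [4,3]
F [5,3]
H [5,3]
H [5,3]
H [5,3]
F [5,2]
H [5,2]
H [5,2]
H [5,2]
H [5,2]
F [4,2]
H [4,2]
F [4,1]
H [4,1]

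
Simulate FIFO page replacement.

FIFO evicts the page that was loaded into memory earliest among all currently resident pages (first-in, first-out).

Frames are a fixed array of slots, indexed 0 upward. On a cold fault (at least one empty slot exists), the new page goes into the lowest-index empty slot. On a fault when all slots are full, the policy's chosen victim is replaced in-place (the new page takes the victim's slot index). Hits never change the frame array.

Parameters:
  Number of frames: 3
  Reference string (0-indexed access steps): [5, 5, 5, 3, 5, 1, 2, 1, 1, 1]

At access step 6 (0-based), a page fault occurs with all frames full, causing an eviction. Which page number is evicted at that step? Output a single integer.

Answer: 5

Derivation:
Step 0: ref 5 -> FAULT, frames=[5,-,-]
Step 1: ref 5 -> HIT, frames=[5,-,-]
Step 2: ref 5 -> HIT, frames=[5,-,-]
Step 3: ref 3 -> FAULT, frames=[5,3,-]
Step 4: ref 5 -> HIT, frames=[5,3,-]
Step 5: ref 1 -> FAULT, frames=[5,3,1]
Step 6: ref 2 -> FAULT, evict 5, frames=[2,3,1]
At step 6: evicted page 5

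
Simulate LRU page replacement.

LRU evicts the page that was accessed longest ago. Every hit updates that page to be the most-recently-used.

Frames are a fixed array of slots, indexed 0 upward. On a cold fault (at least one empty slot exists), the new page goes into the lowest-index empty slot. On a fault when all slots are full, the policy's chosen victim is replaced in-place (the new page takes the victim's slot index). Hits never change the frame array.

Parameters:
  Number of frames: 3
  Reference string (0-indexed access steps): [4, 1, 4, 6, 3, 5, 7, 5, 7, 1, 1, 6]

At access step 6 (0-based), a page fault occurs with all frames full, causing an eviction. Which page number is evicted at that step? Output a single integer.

Answer: 6

Derivation:
Step 0: ref 4 -> FAULT, frames=[4,-,-]
Step 1: ref 1 -> FAULT, frames=[4,1,-]
Step 2: ref 4 -> HIT, frames=[4,1,-]
Step 3: ref 6 -> FAULT, frames=[4,1,6]
Step 4: ref 3 -> FAULT, evict 1, frames=[4,3,6]
Step 5: ref 5 -> FAULT, evict 4, frames=[5,3,6]
Step 6: ref 7 -> FAULT, evict 6, frames=[5,3,7]
At step 6: evicted page 6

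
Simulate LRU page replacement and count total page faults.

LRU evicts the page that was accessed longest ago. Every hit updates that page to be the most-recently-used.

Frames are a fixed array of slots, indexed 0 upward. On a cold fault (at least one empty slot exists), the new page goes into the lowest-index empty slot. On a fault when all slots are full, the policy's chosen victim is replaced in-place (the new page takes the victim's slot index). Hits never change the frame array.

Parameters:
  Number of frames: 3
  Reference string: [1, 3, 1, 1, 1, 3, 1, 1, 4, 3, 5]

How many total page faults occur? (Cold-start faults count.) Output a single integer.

Step 0: ref 1 → FAULT, frames=[1,-,-]
Step 1: ref 3 → FAULT, frames=[1,3,-]
Step 2: ref 1 → HIT, frames=[1,3,-]
Step 3: ref 1 → HIT, frames=[1,3,-]
Step 4: ref 1 → HIT, frames=[1,3,-]
Step 5: ref 3 → HIT, frames=[1,3,-]
Step 6: ref 1 → HIT, frames=[1,3,-]
Step 7: ref 1 → HIT, frames=[1,3,-]
Step 8: ref 4 → FAULT, frames=[1,3,4]
Step 9: ref 3 → HIT, frames=[1,3,4]
Step 10: ref 5 → FAULT (evict 1), frames=[5,3,4]
Total faults: 4

Answer: 4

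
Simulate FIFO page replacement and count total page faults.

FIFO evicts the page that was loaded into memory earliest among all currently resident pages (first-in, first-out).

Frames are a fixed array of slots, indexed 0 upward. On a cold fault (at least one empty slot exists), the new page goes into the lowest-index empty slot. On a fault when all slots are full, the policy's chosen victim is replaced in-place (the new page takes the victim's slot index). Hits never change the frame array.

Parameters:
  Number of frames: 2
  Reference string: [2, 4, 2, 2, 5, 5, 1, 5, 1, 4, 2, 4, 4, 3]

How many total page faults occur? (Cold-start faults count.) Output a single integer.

Answer: 7

Derivation:
Step 0: ref 2 → FAULT, frames=[2,-]
Step 1: ref 4 → FAULT, frames=[2,4]
Step 2: ref 2 → HIT, frames=[2,4]
Step 3: ref 2 → HIT, frames=[2,4]
Step 4: ref 5 → FAULT (evict 2), frames=[5,4]
Step 5: ref 5 → HIT, frames=[5,4]
Step 6: ref 1 → FAULT (evict 4), frames=[5,1]
Step 7: ref 5 → HIT, frames=[5,1]
Step 8: ref 1 → HIT, frames=[5,1]
Step 9: ref 4 → FAULT (evict 5), frames=[4,1]
Step 10: ref 2 → FAULT (evict 1), frames=[4,2]
Step 11: ref 4 → HIT, frames=[4,2]
Step 12: ref 4 → HIT, frames=[4,2]
Step 13: ref 3 → FAULT (evict 4), frames=[3,2]
Total faults: 7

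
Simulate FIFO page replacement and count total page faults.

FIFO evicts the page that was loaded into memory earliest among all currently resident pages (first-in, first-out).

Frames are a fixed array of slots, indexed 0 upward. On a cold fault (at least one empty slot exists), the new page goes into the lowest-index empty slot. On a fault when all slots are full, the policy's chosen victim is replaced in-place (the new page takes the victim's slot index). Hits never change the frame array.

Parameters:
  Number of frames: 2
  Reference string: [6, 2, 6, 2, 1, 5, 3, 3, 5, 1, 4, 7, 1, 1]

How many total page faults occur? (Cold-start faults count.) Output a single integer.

Step 0: ref 6 → FAULT, frames=[6,-]
Step 1: ref 2 → FAULT, frames=[6,2]
Step 2: ref 6 → HIT, frames=[6,2]
Step 3: ref 2 → HIT, frames=[6,2]
Step 4: ref 1 → FAULT (evict 6), frames=[1,2]
Step 5: ref 5 → FAULT (evict 2), frames=[1,5]
Step 6: ref 3 → FAULT (evict 1), frames=[3,5]
Step 7: ref 3 → HIT, frames=[3,5]
Step 8: ref 5 → HIT, frames=[3,5]
Step 9: ref 1 → FAULT (evict 5), frames=[3,1]
Step 10: ref 4 → FAULT (evict 3), frames=[4,1]
Step 11: ref 7 → FAULT (evict 1), frames=[4,7]
Step 12: ref 1 → FAULT (evict 4), frames=[1,7]
Step 13: ref 1 → HIT, frames=[1,7]
Total faults: 9

Answer: 9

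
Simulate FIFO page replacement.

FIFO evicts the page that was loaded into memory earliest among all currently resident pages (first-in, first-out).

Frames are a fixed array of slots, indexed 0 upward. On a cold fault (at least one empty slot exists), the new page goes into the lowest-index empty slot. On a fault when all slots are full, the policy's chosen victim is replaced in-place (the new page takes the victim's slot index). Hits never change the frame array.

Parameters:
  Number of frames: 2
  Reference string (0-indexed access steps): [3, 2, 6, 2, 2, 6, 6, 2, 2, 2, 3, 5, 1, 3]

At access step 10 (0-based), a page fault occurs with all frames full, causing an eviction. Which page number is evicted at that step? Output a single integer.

Answer: 2

Derivation:
Step 0: ref 3 -> FAULT, frames=[3,-]
Step 1: ref 2 -> FAULT, frames=[3,2]
Step 2: ref 6 -> FAULT, evict 3, frames=[6,2]
Step 3: ref 2 -> HIT, frames=[6,2]
Step 4: ref 2 -> HIT, frames=[6,2]
Step 5: ref 6 -> HIT, frames=[6,2]
Step 6: ref 6 -> HIT, frames=[6,2]
Step 7: ref 2 -> HIT, frames=[6,2]
Step 8: ref 2 -> HIT, frames=[6,2]
Step 9: ref 2 -> HIT, frames=[6,2]
Step 10: ref 3 -> FAULT, evict 2, frames=[6,3]
At step 10: evicted page 2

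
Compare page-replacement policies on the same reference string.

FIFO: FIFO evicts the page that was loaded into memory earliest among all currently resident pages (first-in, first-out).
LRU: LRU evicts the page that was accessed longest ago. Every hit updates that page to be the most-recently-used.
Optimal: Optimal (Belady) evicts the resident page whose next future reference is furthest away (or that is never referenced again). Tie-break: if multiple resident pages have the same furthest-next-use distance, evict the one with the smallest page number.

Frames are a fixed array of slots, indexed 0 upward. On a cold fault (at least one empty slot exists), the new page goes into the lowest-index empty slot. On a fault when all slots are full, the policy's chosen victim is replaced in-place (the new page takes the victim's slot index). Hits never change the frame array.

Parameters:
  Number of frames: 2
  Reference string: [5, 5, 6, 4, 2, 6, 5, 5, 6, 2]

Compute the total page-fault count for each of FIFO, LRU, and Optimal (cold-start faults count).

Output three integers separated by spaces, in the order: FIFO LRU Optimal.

Answer: 7 7 6

Derivation:
--- FIFO ---
  step 0: ref 5 -> FAULT, frames=[5,-] (faults so far: 1)
  step 1: ref 5 -> HIT, frames=[5,-] (faults so far: 1)
  step 2: ref 6 -> FAULT, frames=[5,6] (faults so far: 2)
  step 3: ref 4 -> FAULT, evict 5, frames=[4,6] (faults so far: 3)
  step 4: ref 2 -> FAULT, evict 6, frames=[4,2] (faults so far: 4)
  step 5: ref 6 -> FAULT, evict 4, frames=[6,2] (faults so far: 5)
  step 6: ref 5 -> FAULT, evict 2, frames=[6,5] (faults so far: 6)
  step 7: ref 5 -> HIT, frames=[6,5] (faults so far: 6)
  step 8: ref 6 -> HIT, frames=[6,5] (faults so far: 6)
  step 9: ref 2 -> FAULT, evict 6, frames=[2,5] (faults so far: 7)
  FIFO total faults: 7
--- LRU ---
  step 0: ref 5 -> FAULT, frames=[5,-] (faults so far: 1)
  step 1: ref 5 -> HIT, frames=[5,-] (faults so far: 1)
  step 2: ref 6 -> FAULT, frames=[5,6] (faults so far: 2)
  step 3: ref 4 -> FAULT, evict 5, frames=[4,6] (faults so far: 3)
  step 4: ref 2 -> FAULT, evict 6, frames=[4,2] (faults so far: 4)
  step 5: ref 6 -> FAULT, evict 4, frames=[6,2] (faults so far: 5)
  step 6: ref 5 -> FAULT, evict 2, frames=[6,5] (faults so far: 6)
  step 7: ref 5 -> HIT, frames=[6,5] (faults so far: 6)
  step 8: ref 6 -> HIT, frames=[6,5] (faults so far: 6)
  step 9: ref 2 -> FAULT, evict 5, frames=[6,2] (faults so far: 7)
  LRU total faults: 7
--- Optimal ---
  step 0: ref 5 -> FAULT, frames=[5,-] (faults so far: 1)
  step 1: ref 5 -> HIT, frames=[5,-] (faults so far: 1)
  step 2: ref 6 -> FAULT, frames=[5,6] (faults so far: 2)
  step 3: ref 4 -> FAULT, evict 5, frames=[4,6] (faults so far: 3)
  step 4: ref 2 -> FAULT, evict 4, frames=[2,6] (faults so far: 4)
  step 5: ref 6 -> HIT, frames=[2,6] (faults so far: 4)
  step 6: ref 5 -> FAULT, evict 2, frames=[5,6] (faults so far: 5)
  step 7: ref 5 -> HIT, frames=[5,6] (faults so far: 5)
  step 8: ref 6 -> HIT, frames=[5,6] (faults so far: 5)
  step 9: ref 2 -> FAULT, evict 5, frames=[2,6] (faults so far: 6)
  Optimal total faults: 6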